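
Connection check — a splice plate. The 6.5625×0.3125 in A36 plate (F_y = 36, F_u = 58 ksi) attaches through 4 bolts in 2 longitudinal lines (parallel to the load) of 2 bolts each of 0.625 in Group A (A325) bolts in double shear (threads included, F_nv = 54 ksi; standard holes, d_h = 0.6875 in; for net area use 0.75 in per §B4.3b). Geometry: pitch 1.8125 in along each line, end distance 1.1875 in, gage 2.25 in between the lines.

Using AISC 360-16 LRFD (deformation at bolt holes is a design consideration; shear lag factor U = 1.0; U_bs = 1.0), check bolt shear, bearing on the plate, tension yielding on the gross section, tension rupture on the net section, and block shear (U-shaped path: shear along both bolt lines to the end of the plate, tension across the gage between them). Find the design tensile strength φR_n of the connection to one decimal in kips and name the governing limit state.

50.8 kips (block shear governs)

Bolt shear: A_b = π(0.625)²/4 = 0.3068 in². φR_n = 0.75 × 54 × 0.3068 × 4 × 2 = 99.4 kips.
Bearing (0.3125 in plate, F_u = 58 ksi): end bolts L_c = 1.1875 − 0.6875/2 = 0.84375, R_n = min(1.2×0.84375×0.3125×58, 2.4×0.625×0.3125×58) = 18.352 kips/bolt; interior L_c = 1.8125 − 0.6875 = 1.125, R_n = 24.469 kips/bolt. φR_n = 0.75 × (2×18.352 + 2×24.469) = 64.2 kips.
Tension yield (gross): A_g = 6.5625×0.3125 = 2.0508 in². φR_n = 0.90 × 36 × 2.0508 = 66.4 kips.
Tension rupture (net): A_n = (6.5625 − 2×0.75)×0.3125 = 1.582 in² (U = 1.0, A_e = A_n). φR_n = 0.75 × 58 × 1.582 = 68.8 kips.
Block shear: shear path 2×[1.1875+1×1.8125] = 2×3 in, A_gv = 1.875, A_nv = 2×(3 − 1.5×0.75)×0.3125 = 1.1719 in²; tension across gage: (2.25 − 1×0.75)×0.3125 = 0.46875 in². R_n = min(0.6×58×1.1719, 0.6×36×1.875) + 1.0×58×0.46875 = min(40.782, 40.5) + 27.188 = 67.688 kips. φR_n = 0.75 × 67.688 = 50.8 kips.
Governing: min(99.4, 64.2, 66.4, 68.8, 50.8) = 50.8 kips → block shear.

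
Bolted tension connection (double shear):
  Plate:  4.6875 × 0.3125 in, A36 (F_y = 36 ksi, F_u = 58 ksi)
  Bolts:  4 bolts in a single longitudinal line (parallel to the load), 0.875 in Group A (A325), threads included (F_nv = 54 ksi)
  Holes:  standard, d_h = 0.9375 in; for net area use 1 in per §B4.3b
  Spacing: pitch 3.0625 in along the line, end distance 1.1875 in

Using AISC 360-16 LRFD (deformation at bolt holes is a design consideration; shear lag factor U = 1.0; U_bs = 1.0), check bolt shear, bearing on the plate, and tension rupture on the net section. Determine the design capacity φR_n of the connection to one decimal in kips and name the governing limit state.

50.1 kips (net-section rupture governs)

Bolt shear: A_b = π(0.875)²/4 = 0.60132 in². φR_n = 0.75 × 54 × 0.60132 × 4 × 2 = 194.8 kips.
Bearing (0.3125 in plate, F_u = 58 ksi): end bolts L_c = 1.1875 − 0.9375/2 = 0.71875, R_n = min(1.2×0.71875×0.3125×58, 2.4×0.875×0.3125×58) = 15.633 kips/bolt; interior L_c = 3.0625 − 0.9375 = 2.125, R_n = 38.063 kips/bolt. φR_n = 0.75 × (1×15.633 + 3×38.063) = 97.4 kips.
Tension rupture (net): A_n = (4.6875 − 1×1)×0.3125 = 1.1523 in² (U = 1.0, A_e = A_n). φR_n = 0.75 × 58 × 1.1523 = 50.1 kips.
Governing: min(194.8, 97.4, 50.1) = 50.1 kips → net-section rupture.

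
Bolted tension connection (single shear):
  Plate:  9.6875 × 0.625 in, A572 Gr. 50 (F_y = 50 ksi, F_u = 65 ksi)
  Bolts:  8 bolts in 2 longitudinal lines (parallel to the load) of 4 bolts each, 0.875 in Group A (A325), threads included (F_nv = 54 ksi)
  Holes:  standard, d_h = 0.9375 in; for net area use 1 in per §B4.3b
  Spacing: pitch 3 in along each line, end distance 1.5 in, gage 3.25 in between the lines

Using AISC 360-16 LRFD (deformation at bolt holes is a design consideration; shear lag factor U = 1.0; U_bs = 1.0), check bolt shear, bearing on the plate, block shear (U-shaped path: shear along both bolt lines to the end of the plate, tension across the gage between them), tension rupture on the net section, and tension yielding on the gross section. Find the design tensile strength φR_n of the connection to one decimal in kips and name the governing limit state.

Bolt shear: A_b = π(0.875)²/4 = 0.60132 in². φR_n = 0.75 × 54 × 0.60132 × 8 × 1 = 194.8 kips.
Bearing (0.625 in plate, F_u = 65 ksi): end bolts L_c = 1.5 − 0.9375/2 = 1.03125, R_n = min(1.2×1.03125×0.625×65, 2.4×0.875×0.625×65) = 50.273 kips/bolt; interior L_c = 3 − 0.9375 = 2.0625, R_n = 85.313 kips/bolt. φR_n = 0.75 × (2×50.273 + 6×85.313) = 459.3 kips.
Block shear: shear path 2×[1.5+3×3] = 2×10.5 in, A_gv = 13.125, A_nv = 2×(10.5 − 3.5×1)×0.625 = 8.75 in²; tension across gage: (3.25 − 1×1)×0.625 = 1.4063 in². R_n = min(0.6×65×8.75, 0.6×50×13.125) + 1.0×65×1.4063 = min(341.25, 393.75) + 91.41 = 432.66 kips. φR_n = 0.75 × 432.66 = 324.5 kips.
Tension rupture (net): A_n = (9.6875 − 2×1)×0.625 = 4.8047 in² (U = 1.0, A_e = A_n). φR_n = 0.75 × 65 × 4.8047 = 234.2 kips.
Tension yield (gross): A_g = 9.6875×0.625 = 6.0547 in². φR_n = 0.90 × 50 × 6.0547 = 272.5 kips.
Governing: min(194.8, 459.3, 324.5, 234.2, 272.5) = 194.8 kips → bolt shear.

194.8 kips (bolt shear governs)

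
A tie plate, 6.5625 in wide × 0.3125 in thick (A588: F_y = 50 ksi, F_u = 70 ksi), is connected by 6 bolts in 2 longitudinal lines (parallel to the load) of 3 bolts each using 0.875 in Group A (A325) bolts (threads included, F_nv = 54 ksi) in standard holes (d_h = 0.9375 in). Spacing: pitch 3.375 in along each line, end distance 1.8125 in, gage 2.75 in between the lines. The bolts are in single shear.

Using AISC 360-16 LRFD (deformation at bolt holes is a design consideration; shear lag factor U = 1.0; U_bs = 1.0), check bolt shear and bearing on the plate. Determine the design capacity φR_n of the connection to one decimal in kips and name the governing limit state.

146.1 kips (bolt shear governs)

Bolt shear: A_b = π(0.875)²/4 = 0.60132 in². φR_n = 0.75 × 54 × 0.60132 × 6 × 1 = 146.1 kips.
Bearing (0.3125 in plate, F_u = 70 ksi): end bolts L_c = 1.8125 − 0.9375/2 = 1.34375, R_n = min(1.2×1.34375×0.3125×70, 2.4×0.875×0.3125×70) = 35.273 kips/bolt; interior L_c = 3.375 − 0.9375 = 2.4375, R_n = 45.938 kips/bolt. φR_n = 0.75 × (2×35.273 + 4×45.938) = 190.7 kips.
Governing: min(146.1, 190.7) = 146.1 kips → bolt shear.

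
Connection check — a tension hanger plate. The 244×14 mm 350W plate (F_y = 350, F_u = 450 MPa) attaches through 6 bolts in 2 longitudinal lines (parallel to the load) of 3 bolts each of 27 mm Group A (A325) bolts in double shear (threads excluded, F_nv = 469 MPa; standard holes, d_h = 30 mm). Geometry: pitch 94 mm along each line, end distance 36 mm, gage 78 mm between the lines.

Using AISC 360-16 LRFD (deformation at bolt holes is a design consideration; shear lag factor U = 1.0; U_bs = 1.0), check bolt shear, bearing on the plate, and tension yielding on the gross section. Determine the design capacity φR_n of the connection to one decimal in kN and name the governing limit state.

Bolt shear: A_b = π(27)²/4 = 572.56 mm². φR_n = 0.75 × 469 × 572.56 × 6 × 2 = 2416.8 kN.
Bearing (14 mm plate, F_u = 450 MPa): end bolts L_c = 36 − 30/2 = 21, R_n = min(1.2×21×14×450, 2.4×27×14×450) = 158.76 kN/bolt; interior L_c = 94 − 30 = 64, R_n = 408.24 kN/bolt. φR_n = 0.75 × (2×158.76 + 4×408.24) = 1462.9 kN.
Tension yield (gross): A_g = 244×14 = 3416 mm². φR_n = 0.90 × 350 × 3416 = 1076.0 kN.
Governing: min(2416.8, 1462.9, 1076.0) = 1076.0 kN → gross-section yield.

1076.0 kN (gross-section yield governs)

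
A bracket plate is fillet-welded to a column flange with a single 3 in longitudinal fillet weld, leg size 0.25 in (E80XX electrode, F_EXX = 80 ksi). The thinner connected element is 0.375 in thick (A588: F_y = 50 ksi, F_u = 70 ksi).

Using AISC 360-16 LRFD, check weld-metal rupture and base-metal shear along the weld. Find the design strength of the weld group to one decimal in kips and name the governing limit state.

Weld metal: throat = 0.707×0.25 = 0.17675 in, L = 3 in. φR_n = 0.75 × 0.6 × 80 × 0.17675 × 3 = 19.1 kips.
Base metal shear (0.375 in plate): yield φR_n = 1.0×0.6×50×0.375×3 = 33.8 kips; rupture φR_n = 0.75×0.6×70×0.375×3 = 35.4 kips; take 33.8 kips (yield).
Governing: min(19.1, 33.8) = 19.1 kips → weld metal.

19.1 kips (weld metal governs)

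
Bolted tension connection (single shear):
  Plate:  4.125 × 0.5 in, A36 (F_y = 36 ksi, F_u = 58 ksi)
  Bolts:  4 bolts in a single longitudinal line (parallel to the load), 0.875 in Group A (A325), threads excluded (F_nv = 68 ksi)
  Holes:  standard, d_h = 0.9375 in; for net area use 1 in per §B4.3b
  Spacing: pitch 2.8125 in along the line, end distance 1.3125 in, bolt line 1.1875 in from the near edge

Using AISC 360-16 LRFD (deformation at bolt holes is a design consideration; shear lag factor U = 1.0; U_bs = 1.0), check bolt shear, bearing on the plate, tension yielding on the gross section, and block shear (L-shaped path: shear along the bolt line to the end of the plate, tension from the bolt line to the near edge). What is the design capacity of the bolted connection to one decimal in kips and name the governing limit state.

Bolt shear: A_b = π(0.875)²/4 = 0.60132 in². φR_n = 0.75 × 68 × 0.60132 × 4 × 1 = 122.7 kips.
Bearing (0.5 in plate, F_u = 58 ksi): end bolts L_c = 1.3125 − 0.9375/2 = 0.84375, R_n = min(1.2×0.84375×0.5×58, 2.4×0.875×0.5×58) = 29.363 kips/bolt; interior L_c = 2.8125 − 0.9375 = 1.875, R_n = 60.9 kips/bolt. φR_n = 0.75 × (1×29.363 + 3×60.9) = 159.0 kips.
Tension yield (gross): A_g = 4.125×0.5 = 2.0625 in². φR_n = 0.90 × 36 × 2.0625 = 66.8 kips.
Block shear: shear path 1×[1.3125+3×2.8125] = 1×9.75 in, A_gv = 4.875, A_nv = 1×(9.75 − 3.5×1)×0.5 = 3.125 in²; tension to near edge: (1.1875 − 0.5×1)×0.5 = 0.34375 in². R_n = min(0.6×58×3.125, 0.6×36×4.875) + 1.0×58×0.34375 = min(108.75, 105.3) + 19.938 = 125.24 kips. φR_n = 0.75 × 125.24 = 93.9 kips.
Governing: min(122.7, 159.0, 66.8, 93.9) = 66.8 kips → gross-section yield.

66.8 kips (gross-section yield governs)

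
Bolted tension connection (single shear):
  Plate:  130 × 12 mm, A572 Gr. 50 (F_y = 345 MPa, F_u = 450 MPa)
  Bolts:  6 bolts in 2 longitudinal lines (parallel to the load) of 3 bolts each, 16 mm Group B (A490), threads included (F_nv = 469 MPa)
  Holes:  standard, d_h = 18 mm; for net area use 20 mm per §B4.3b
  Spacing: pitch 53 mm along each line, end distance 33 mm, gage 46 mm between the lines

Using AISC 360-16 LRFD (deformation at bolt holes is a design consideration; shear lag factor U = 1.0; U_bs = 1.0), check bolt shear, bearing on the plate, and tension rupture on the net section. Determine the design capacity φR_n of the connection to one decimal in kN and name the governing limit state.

Bolt shear: A_b = π(16)²/4 = 201.06 mm². φR_n = 0.75 × 469 × 201.06 × 6 × 1 = 424.3 kN.
Bearing (12 mm plate, F_u = 450 MPa): end bolts L_c = 33 − 18/2 = 24, R_n = min(1.2×24×12×450, 2.4×16×12×450) = 155.52 kN/bolt; interior L_c = 53 − 18 = 35, R_n = 207.36 kN/bolt. φR_n = 0.75 × (2×155.52 + 4×207.36) = 855.4 kN.
Tension rupture (net): A_n = (130 − 2×20)×12 = 1080 mm² (U = 1.0, A_e = A_n). φR_n = 0.75 × 450 × 1080 = 364.5 kN.
Governing: min(424.3, 855.4, 364.5) = 364.5 kN → net-section rupture.

364.5 kN (net-section rupture governs)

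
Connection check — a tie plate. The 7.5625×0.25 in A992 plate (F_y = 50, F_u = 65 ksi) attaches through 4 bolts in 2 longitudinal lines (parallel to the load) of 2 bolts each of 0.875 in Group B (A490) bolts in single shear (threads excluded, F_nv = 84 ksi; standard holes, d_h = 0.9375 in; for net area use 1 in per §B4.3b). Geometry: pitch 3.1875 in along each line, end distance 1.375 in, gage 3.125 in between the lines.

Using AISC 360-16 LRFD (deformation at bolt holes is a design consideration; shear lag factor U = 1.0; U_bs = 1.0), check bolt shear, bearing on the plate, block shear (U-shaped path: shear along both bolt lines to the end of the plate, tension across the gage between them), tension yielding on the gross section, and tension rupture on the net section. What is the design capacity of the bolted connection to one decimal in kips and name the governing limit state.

67.8 kips (net-section rupture governs)

Bolt shear: A_b = π(0.875)²/4 = 0.60132 in². φR_n = 0.75 × 84 × 0.60132 × 4 × 1 = 151.5 kips.
Bearing (0.25 in plate, F_u = 65 ksi): end bolts L_c = 1.375 − 0.9375/2 = 0.90625, R_n = min(1.2×0.90625×0.25×65, 2.4×0.875×0.25×65) = 17.672 kips/bolt; interior L_c = 3.1875 − 0.9375 = 2.25, R_n = 34.125 kips/bolt. φR_n = 0.75 × (2×17.672 + 2×34.125) = 77.7 kips.
Block shear: shear path 2×[1.375+1×3.1875] = 2×4.5625 in, A_gv = 2.2813, A_nv = 2×(4.5625 − 1.5×1)×0.25 = 1.5313 in²; tension across gage: (3.125 − 1×1)×0.25 = 0.53125 in². R_n = min(0.6×65×1.5313, 0.6×50×2.2813) + 1.0×65×0.53125 = min(59.721, 68.439) + 34.531 = 94.252 kips. φR_n = 0.75 × 94.252 = 70.7 kips.
Tension yield (gross): A_g = 7.5625×0.25 = 1.8906 in². φR_n = 0.90 × 50 × 1.8906 = 85.1 kips.
Tension rupture (net): A_n = (7.5625 − 2×1)×0.25 = 1.3906 in² (U = 1.0, A_e = A_n). φR_n = 0.75 × 65 × 1.3906 = 67.8 kips.
Governing: min(151.5, 77.7, 70.7, 85.1, 67.8) = 67.8 kips → net-section rupture.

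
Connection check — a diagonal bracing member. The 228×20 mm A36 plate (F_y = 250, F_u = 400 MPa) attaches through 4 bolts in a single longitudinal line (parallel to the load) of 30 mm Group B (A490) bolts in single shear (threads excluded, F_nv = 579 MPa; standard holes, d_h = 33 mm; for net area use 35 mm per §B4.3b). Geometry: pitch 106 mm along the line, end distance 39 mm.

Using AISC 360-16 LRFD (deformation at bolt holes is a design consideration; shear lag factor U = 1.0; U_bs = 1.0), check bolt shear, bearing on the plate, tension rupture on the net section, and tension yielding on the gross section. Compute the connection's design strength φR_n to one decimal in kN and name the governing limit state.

1026.0 kN (gross-section yield governs)

Bolt shear: A_b = π(30)²/4 = 706.86 mm². φR_n = 0.75 × 579 × 706.86 × 4 × 1 = 1227.8 kN.
Bearing (20 mm plate, F_u = 400 MPa): end bolts L_c = 39 − 33/2 = 22.5, R_n = min(1.2×22.5×20×400, 2.4×30×20×400) = 216 kN/bolt; interior L_c = 106 − 33 = 73, R_n = 576 kN/bolt. φR_n = 0.75 × (1×216 + 3×576) = 1458.0 kN.
Tension rupture (net): A_n = (228 − 1×35)×20 = 3860 mm² (U = 1.0, A_e = A_n). φR_n = 0.75 × 400 × 3860 = 1158.0 kN.
Tension yield (gross): A_g = 228×20 = 4560 mm². φR_n = 0.90 × 250 × 4560 = 1026.0 kN.
Governing: min(1227.8, 1458.0, 1158.0, 1026.0) = 1026.0 kN → gross-section yield.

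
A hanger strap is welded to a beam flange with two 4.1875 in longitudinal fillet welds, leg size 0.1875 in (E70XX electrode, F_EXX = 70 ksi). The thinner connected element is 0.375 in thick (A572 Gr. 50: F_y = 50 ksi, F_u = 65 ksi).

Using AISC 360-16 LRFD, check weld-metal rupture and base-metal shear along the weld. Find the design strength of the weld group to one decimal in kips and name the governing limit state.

Weld metal: throat = 0.707×0.1875 = 0.13256 in, L = 2×4.1875 = 8.375 in. φR_n = 0.75 × 0.6 × 70 × 0.13256 × 8.375 = 35.0 kips.
Base metal shear (0.375 in plate): yield φR_n = 1.0×0.6×50×0.375×8.375 = 94.2 kips; rupture φR_n = 0.75×0.6×65×0.375×8.375 = 91.9 kips; take 91.9 kips (rupture).
Governing: min(35.0, 91.9) = 35.0 kips → weld metal.

35.0 kips (weld metal governs)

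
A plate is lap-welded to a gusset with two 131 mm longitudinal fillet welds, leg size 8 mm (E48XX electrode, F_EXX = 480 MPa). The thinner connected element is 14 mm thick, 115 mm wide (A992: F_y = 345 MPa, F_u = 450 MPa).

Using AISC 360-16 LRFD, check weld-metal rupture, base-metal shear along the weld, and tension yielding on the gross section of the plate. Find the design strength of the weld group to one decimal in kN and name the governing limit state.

320.1 kN (weld metal governs)

Weld metal: throat = 0.707×8 = 5.656 mm, L = 2×131 = 262 mm. φR_n = 0.75 × 0.6 × 480 × 5.656 × 262 = 320.1 kN.
Base metal shear (14 mm plate): yield φR_n = 1.0×0.6×345×14×262 = 759.3 kN; rupture φR_n = 0.75×0.6×450×14×262 = 742.8 kN; take 742.8 kN (rupture).
Tension yield (gross): A_g = 115×14 = 1610 mm². φR_n = 0.90 × 345 × 1610 = 499.9 kN.
Governing: min(320.1, 742.8, 499.9) = 320.1 kN → weld metal.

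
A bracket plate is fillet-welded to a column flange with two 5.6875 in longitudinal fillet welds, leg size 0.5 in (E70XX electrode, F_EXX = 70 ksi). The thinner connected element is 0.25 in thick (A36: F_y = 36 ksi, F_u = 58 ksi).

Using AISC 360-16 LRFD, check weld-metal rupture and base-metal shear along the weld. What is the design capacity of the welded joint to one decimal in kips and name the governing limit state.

61.4 kips (base-metal shear governs)

Weld metal: throat = 0.707×0.5 = 0.3535 in, L = 2×5.6875 = 11.375 in. φR_n = 0.75 × 0.6 × 70 × 0.3535 × 11.375 = 126.7 kips.
Base metal shear (0.25 in plate): yield φR_n = 1.0×0.6×36×0.25×11.375 = 61.4 kips; rupture φR_n = 0.75×0.6×58×0.25×11.375 = 74.2 kips; take 61.4 kips (yield).
Governing: min(126.7, 61.4) = 61.4 kips → base-metal shear.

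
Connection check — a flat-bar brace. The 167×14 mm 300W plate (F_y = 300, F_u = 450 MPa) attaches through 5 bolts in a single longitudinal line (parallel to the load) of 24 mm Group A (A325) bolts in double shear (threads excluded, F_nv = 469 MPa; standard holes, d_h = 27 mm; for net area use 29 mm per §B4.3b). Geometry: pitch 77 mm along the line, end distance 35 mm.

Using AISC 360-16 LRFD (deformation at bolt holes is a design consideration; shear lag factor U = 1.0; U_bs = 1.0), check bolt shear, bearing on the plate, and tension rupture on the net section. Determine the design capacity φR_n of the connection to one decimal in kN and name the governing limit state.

Bolt shear: A_b = π(24)²/4 = 452.39 mm². φR_n = 0.75 × 469 × 452.39 × 5 × 2 = 1591.3 kN.
Bearing (14 mm plate, F_u = 450 MPa): end bolts L_c = 35 − 27/2 = 21.5, R_n = min(1.2×21.5×14×450, 2.4×24×14×450) = 162.54 kN/bolt; interior L_c = 77 − 27 = 50, R_n = 362.88 kN/bolt. φR_n = 0.75 × (1×162.54 + 4×362.88) = 1210.5 kN.
Tension rupture (net): A_n = (167 − 1×29)×14 = 1932 mm² (U = 1.0, A_e = A_n). φR_n = 0.75 × 450 × 1932 = 652.1 kN.
Governing: min(1591.3, 1210.5, 652.1) = 652.1 kN → net-section rupture.

652.1 kN (net-section rupture governs)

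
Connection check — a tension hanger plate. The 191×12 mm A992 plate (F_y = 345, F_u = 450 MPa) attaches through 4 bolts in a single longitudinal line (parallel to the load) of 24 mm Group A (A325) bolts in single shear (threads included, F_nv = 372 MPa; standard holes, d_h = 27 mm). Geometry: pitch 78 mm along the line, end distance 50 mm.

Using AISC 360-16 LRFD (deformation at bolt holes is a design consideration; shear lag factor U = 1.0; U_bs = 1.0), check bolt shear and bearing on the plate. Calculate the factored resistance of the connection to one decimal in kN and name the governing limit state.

504.9 kN (bolt shear governs)

Bolt shear: A_b = π(24)²/4 = 452.39 mm². φR_n = 0.75 × 372 × 452.39 × 4 × 1 = 504.9 kN.
Bearing (12 mm plate, F_u = 450 MPa): end bolts L_c = 50 − 27/2 = 36.5, R_n = min(1.2×36.5×12×450, 2.4×24×12×450) = 236.52 kN/bolt; interior L_c = 78 − 27 = 51, R_n = 311.04 kN/bolt. φR_n = 0.75 × (1×236.52 + 3×311.04) = 877.2 kN.
Governing: min(504.9, 877.2) = 504.9 kN → bolt shear.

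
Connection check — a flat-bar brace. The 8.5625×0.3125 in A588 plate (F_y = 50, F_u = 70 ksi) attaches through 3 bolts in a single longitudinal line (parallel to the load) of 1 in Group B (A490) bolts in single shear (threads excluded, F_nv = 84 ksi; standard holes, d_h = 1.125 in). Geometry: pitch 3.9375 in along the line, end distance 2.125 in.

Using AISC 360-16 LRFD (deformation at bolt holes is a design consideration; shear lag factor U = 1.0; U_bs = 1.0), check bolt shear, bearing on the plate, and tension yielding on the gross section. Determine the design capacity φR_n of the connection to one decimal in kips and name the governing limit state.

Bolt shear: A_b = π(1)²/4 = 0.7854 in². φR_n = 0.75 × 84 × 0.7854 × 3 × 1 = 148.4 kips.
Bearing (0.3125 in plate, F_u = 70 ksi): end bolts L_c = 2.125 − 1.125/2 = 1.5625, R_n = min(1.2×1.5625×0.3125×70, 2.4×1×0.3125×70) = 41.016 kips/bolt; interior L_c = 3.9375 − 1.125 = 2.8125, R_n = 52.5 kips/bolt. φR_n = 0.75 × (1×41.016 + 2×52.5) = 109.5 kips.
Tension yield (gross): A_g = 8.5625×0.3125 = 2.6758 in². φR_n = 0.90 × 50 × 2.6758 = 120.4 kips.
Governing: min(148.4, 109.5, 120.4) = 109.5 kips → bearing.

109.5 kips (bearing governs)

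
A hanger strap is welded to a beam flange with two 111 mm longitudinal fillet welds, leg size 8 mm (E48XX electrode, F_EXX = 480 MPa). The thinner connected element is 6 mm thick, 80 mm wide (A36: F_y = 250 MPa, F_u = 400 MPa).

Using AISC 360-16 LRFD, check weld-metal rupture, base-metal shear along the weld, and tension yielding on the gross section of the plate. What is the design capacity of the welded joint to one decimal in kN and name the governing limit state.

Weld metal: throat = 0.707×8 = 5.656 mm, L = 2×111 = 222 mm. φR_n = 0.75 × 0.6 × 480 × 5.656 × 222 = 271.2 kN.
Base metal shear (6 mm plate): yield φR_n = 1.0×0.6×250×6×222 = 199.8 kN; rupture φR_n = 0.75×0.6×400×6×222 = 239.8 kN; take 199.8 kN (yield).
Tension yield (gross): A_g = 80×6 = 480 mm². φR_n = 0.90 × 250 × 480 = 108.0 kN.
Governing: min(271.2, 199.8, 108.0) = 108.0 kN → gross-section yield.

108.0 kN (gross-section yield governs)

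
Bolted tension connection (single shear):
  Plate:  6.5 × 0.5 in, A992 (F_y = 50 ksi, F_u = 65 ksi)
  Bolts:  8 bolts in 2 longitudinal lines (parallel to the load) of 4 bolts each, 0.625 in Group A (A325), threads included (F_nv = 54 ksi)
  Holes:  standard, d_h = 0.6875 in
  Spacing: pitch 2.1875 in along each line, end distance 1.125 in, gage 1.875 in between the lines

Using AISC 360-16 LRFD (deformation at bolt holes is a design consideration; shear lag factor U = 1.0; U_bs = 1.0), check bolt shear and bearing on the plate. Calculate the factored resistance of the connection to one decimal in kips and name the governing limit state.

Bolt shear: A_b = π(0.625)²/4 = 0.3068 in². φR_n = 0.75 × 54 × 0.3068 × 8 × 1 = 99.4 kips.
Bearing (0.5 in plate, F_u = 65 ksi): end bolts L_c = 1.125 − 0.6875/2 = 0.78125, R_n = min(1.2×0.78125×0.5×65, 2.4×0.625×0.5×65) = 30.469 kips/bolt; interior L_c = 2.1875 − 0.6875 = 1.5, R_n = 48.75 kips/bolt. φR_n = 0.75 × (2×30.469 + 6×48.75) = 265.1 kips.
Governing: min(99.4, 265.1) = 99.4 kips → bolt shear.

99.4 kips (bolt shear governs)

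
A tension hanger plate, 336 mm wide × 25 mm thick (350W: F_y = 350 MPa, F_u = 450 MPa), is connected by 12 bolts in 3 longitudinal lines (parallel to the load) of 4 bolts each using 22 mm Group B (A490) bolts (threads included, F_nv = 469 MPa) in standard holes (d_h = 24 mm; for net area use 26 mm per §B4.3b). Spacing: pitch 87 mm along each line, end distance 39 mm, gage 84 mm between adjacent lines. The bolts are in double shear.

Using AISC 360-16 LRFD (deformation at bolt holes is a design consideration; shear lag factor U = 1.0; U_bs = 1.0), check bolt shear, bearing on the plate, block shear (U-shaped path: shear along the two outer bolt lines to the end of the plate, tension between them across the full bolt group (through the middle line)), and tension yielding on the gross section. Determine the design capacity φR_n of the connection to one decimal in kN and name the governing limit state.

Bolt shear: A_b = π(22)²/4 = 380.13 mm². φR_n = 0.75 × 469 × 380.13 × 12 × 2 = 3209.1 kN.
Bearing (25 mm plate, F_u = 450 MPa): end bolts L_c = 39 − 24/2 = 27, R_n = min(1.2×27×25×450, 2.4×22×25×450) = 364.5 kN/bolt; interior L_c = 87 − 24 = 63, R_n = 594 kN/bolt. φR_n = 0.75 × (3×364.5 + 9×594) = 4829.6 kN.
Block shear: shear path 2×[39+3×87] = 2×300 mm, A_gv = 15000, A_nv = 2×(300 − 3.5×26)×25 = 10450 mm²; tension across gage: (168 − 2×26)×25 = 2900 mm². R_n = min(0.6×450×10450, 0.6×350×15000) + 1.0×450×2900 = min(2821.5, 3150) + 1305 = 4126.5 kN. φR_n = 0.75 × 4126.5 = 3094.9 kN.
Tension yield (gross): A_g = 336×25 = 8400 mm². φR_n = 0.90 × 350 × 8400 = 2646.0 kN.
Governing: min(3209.1, 4829.6, 3094.9, 2646.0) = 2646.0 kN → gross-section yield.

2646.0 kN (gross-section yield governs)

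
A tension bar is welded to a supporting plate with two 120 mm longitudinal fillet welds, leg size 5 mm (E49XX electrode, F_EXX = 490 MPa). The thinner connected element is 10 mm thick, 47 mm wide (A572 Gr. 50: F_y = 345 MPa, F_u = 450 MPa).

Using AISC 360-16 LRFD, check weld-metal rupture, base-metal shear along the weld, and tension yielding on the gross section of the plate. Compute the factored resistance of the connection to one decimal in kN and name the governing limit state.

Weld metal: throat = 0.707×5 = 3.535 mm, L = 2×120 = 240 mm. φR_n = 0.75 × 0.6 × 490 × 3.535 × 240 = 187.1 kN.
Base metal shear (10 mm plate): yield φR_n = 1.0×0.6×345×10×240 = 496.8 kN; rupture φR_n = 0.75×0.6×450×10×240 = 486.0 kN; take 486.0 kN (rupture).
Tension yield (gross): A_g = 47×10 = 470 mm². φR_n = 0.90 × 345 × 470 = 145.9 kN.
Governing: min(187.1, 486.0, 145.9) = 145.9 kN → gross-section yield.

145.9 kN (gross-section yield governs)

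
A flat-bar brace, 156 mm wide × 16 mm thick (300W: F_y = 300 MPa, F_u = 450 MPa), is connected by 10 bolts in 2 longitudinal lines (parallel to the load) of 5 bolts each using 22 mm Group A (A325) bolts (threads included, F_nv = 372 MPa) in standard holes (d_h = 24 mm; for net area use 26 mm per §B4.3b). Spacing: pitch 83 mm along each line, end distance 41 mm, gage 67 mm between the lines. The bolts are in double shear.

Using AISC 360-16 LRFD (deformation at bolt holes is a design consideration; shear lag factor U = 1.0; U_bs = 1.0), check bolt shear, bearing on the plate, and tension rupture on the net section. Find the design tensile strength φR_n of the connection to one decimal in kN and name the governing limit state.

561.6 kN (net-section rupture governs)

Bolt shear: A_b = π(22)²/4 = 380.13 mm². φR_n = 0.75 × 372 × 380.13 × 10 × 2 = 2121.1 kN.
Bearing (16 mm plate, F_u = 450 MPa): end bolts L_c = 41 − 24/2 = 29, R_n = min(1.2×29×16×450, 2.4×22×16×450) = 250.56 kN/bolt; interior L_c = 83 − 24 = 59, R_n = 380.16 kN/bolt. φR_n = 0.75 × (2×250.56 + 8×380.16) = 2656.8 kN.
Tension rupture (net): A_n = (156 − 2×26)×16 = 1664 mm² (U = 1.0, A_e = A_n). φR_n = 0.75 × 450 × 1664 = 561.6 kN.
Governing: min(2121.1, 2656.8, 561.6) = 561.6 kN → net-section rupture.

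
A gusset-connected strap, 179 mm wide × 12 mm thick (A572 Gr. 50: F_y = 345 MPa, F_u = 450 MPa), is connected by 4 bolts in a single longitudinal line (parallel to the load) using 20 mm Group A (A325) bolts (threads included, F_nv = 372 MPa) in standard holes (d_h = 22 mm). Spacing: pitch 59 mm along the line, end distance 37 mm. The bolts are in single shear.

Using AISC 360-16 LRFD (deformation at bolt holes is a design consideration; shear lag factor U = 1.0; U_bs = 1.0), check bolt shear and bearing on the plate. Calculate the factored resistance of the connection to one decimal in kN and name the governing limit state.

Bolt shear: A_b = π(20)²/4 = 314.16 mm². φR_n = 0.75 × 372 × 314.16 × 4 × 1 = 350.6 kN.
Bearing (12 mm plate, F_u = 450 MPa): end bolts L_c = 37 − 22/2 = 26, R_n = min(1.2×26×12×450, 2.4×20×12×450) = 168.48 kN/bolt; interior L_c = 59 − 22 = 37, R_n = 239.76 kN/bolt. φR_n = 0.75 × (1×168.48 + 3×239.76) = 665.8 kN.
Governing: min(350.6, 665.8) = 350.6 kN → bolt shear.

350.6 kN (bolt shear governs)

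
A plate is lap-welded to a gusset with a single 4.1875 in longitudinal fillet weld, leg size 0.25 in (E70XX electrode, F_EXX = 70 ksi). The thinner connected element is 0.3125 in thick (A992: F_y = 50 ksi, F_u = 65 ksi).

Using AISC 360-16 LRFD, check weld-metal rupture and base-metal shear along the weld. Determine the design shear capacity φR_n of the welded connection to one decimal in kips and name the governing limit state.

23.3 kips (weld metal governs)

Weld metal: throat = 0.707×0.25 = 0.17675 in, L = 4.1875 in. φR_n = 0.75 × 0.6 × 70 × 0.17675 × 4.1875 = 23.3 kips.
Base metal shear (0.3125 in plate): yield φR_n = 1.0×0.6×50×0.3125×4.1875 = 39.3 kips; rupture φR_n = 0.75×0.6×65×0.3125×4.1875 = 38.3 kips; take 38.3 kips (rupture).
Governing: min(23.3, 38.3) = 23.3 kips → weld metal.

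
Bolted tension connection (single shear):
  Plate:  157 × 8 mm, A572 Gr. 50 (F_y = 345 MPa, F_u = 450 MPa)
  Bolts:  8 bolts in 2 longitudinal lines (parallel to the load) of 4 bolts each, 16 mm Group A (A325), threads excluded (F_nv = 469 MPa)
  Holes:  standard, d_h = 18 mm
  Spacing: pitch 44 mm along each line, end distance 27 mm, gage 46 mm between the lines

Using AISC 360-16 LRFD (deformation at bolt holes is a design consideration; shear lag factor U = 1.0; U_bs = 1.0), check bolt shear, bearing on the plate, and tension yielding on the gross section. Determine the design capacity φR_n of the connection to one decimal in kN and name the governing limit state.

Bolt shear: A_b = π(16)²/4 = 201.06 mm². φR_n = 0.75 × 469 × 201.06 × 8 × 1 = 565.8 kN.
Bearing (8 mm plate, F_u = 450 MPa): end bolts L_c = 27 − 18/2 = 18, R_n = min(1.2×18×8×450, 2.4×16×8×450) = 77.76 kN/bolt; interior L_c = 44 − 18 = 26, R_n = 112.32 kN/bolt. φR_n = 0.75 × (2×77.76 + 6×112.32) = 622.1 kN.
Tension yield (gross): A_g = 157×8 = 1256 mm². φR_n = 0.90 × 345 × 1256 = 390.0 kN.
Governing: min(565.8, 622.1, 390.0) = 390.0 kN → gross-section yield.

390.0 kN (gross-section yield governs)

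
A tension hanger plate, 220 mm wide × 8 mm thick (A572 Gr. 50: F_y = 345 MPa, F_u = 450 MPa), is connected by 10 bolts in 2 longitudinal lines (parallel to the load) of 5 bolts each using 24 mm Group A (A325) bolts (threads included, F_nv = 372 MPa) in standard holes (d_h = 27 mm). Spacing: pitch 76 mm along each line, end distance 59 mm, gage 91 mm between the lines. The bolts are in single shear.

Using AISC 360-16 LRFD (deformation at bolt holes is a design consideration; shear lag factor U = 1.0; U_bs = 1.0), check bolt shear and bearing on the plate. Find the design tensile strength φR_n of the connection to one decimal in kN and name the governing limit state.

1262.2 kN (bolt shear governs)

Bolt shear: A_b = π(24)²/4 = 452.39 mm². φR_n = 0.75 × 372 × 452.39 × 10 × 1 = 1262.2 kN.
Bearing (8 mm plate, F_u = 450 MPa): end bolts L_c = 59 − 27/2 = 45.5, R_n = min(1.2×45.5×8×450, 2.4×24×8×450) = 196.56 kN/bolt; interior L_c = 76 − 27 = 49, R_n = 207.36 kN/bolt. φR_n = 0.75 × (2×196.56 + 8×207.36) = 1539.0 kN.
Governing: min(1262.2, 1539.0) = 1262.2 kN → bolt shear.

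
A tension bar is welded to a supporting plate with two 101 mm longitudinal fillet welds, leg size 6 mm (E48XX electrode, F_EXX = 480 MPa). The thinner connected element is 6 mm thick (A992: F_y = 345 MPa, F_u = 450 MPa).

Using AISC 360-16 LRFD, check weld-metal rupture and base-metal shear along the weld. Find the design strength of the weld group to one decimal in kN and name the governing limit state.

185.1 kN (weld metal governs)

Weld metal: throat = 0.707×6 = 4.242 mm, L = 2×101 = 202 mm. φR_n = 0.75 × 0.6 × 480 × 4.242 × 202 = 185.1 kN.
Base metal shear (6 mm plate): yield φR_n = 1.0×0.6×345×6×202 = 250.9 kN; rupture φR_n = 0.75×0.6×450×6×202 = 245.4 kN; take 245.4 kN (rupture).
Governing: min(185.1, 245.4) = 185.1 kN → weld metal.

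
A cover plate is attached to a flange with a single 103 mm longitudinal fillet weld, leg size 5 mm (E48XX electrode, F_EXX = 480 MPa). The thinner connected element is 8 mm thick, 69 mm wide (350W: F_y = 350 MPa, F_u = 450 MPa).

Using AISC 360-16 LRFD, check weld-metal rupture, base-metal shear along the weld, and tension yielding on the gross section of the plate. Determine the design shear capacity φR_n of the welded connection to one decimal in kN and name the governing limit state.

Weld metal: throat = 0.707×5 = 3.535 mm, L = 103 mm. φR_n = 0.75 × 0.6 × 480 × 3.535 × 103 = 78.6 kN.
Base metal shear (8 mm plate): yield φR_n = 1.0×0.6×350×8×103 = 173.0 kN; rupture φR_n = 0.75×0.6×450×8×103 = 166.9 kN; take 166.9 kN (rupture).
Tension yield (gross): A_g = 69×8 = 552 mm². φR_n = 0.90 × 350 × 552 = 173.9 kN.
Governing: min(78.6, 166.9, 173.9) = 78.6 kN → weld metal.

78.6 kN (weld metal governs)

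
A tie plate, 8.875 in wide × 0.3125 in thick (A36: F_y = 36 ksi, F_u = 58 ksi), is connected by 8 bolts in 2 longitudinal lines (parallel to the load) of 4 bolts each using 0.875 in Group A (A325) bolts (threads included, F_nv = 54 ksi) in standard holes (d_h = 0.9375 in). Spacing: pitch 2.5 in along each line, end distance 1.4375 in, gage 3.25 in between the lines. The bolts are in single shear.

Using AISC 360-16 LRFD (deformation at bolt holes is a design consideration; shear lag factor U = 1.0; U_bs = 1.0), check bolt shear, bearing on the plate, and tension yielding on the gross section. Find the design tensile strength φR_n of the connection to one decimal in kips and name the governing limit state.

89.9 kips (gross-section yield governs)

Bolt shear: A_b = π(0.875)²/4 = 0.60132 in². φR_n = 0.75 × 54 × 0.60132 × 8 × 1 = 194.8 kips.
Bearing (0.3125 in plate, F_u = 58 ksi): end bolts L_c = 1.4375 − 0.9375/2 = 0.96875, R_n = min(1.2×0.96875×0.3125×58, 2.4×0.875×0.3125×58) = 21.07 kips/bolt; interior L_c = 2.5 − 0.9375 = 1.5625, R_n = 33.984 kips/bolt. φR_n = 0.75 × (2×21.07 + 6×33.984) = 184.5 kips.
Tension yield (gross): A_g = 8.875×0.3125 = 2.7734 in². φR_n = 0.90 × 36 × 2.7734 = 89.9 kips.
Governing: min(194.8, 184.5, 89.9) = 89.9 kips → gross-section yield.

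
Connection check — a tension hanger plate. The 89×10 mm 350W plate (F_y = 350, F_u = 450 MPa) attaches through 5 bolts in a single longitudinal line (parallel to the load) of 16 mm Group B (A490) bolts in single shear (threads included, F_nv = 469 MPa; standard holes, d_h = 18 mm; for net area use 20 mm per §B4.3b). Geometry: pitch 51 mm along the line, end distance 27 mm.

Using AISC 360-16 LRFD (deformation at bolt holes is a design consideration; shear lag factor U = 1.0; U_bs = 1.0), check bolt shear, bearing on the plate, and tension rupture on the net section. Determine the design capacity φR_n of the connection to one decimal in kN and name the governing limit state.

232.9 kN (net-section rupture governs)

Bolt shear: A_b = π(16)²/4 = 201.06 mm². φR_n = 0.75 × 469 × 201.06 × 5 × 1 = 353.6 kN.
Bearing (10 mm plate, F_u = 450 MPa): end bolts L_c = 27 − 18/2 = 18, R_n = min(1.2×18×10×450, 2.4×16×10×450) = 97.2 kN/bolt; interior L_c = 51 − 18 = 33, R_n = 172.8 kN/bolt. φR_n = 0.75 × (1×97.2 + 4×172.8) = 591.3 kN.
Tension rupture (net): A_n = (89 − 1×20)×10 = 690 mm² (U = 1.0, A_e = A_n). φR_n = 0.75 × 450 × 690 = 232.9 kN.
Governing: min(353.6, 591.3, 232.9) = 232.9 kN → net-section rupture.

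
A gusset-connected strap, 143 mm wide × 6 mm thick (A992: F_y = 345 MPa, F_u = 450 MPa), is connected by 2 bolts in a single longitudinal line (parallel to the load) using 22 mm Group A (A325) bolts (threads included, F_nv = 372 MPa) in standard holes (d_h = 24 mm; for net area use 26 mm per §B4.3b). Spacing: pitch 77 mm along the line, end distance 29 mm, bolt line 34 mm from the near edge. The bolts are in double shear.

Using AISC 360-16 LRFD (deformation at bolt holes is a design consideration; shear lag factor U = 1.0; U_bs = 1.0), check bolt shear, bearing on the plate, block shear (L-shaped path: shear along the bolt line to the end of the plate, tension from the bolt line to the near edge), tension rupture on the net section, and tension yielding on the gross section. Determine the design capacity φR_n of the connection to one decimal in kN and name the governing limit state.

Bolt shear: A_b = π(22)²/4 = 380.13 mm². φR_n = 0.75 × 372 × 380.13 × 2 × 2 = 424.2 kN.
Bearing (6 mm plate, F_u = 450 MPa): end bolts L_c = 29 − 24/2 = 17, R_n = min(1.2×17×6×450, 2.4×22×6×450) = 55.08 kN/bolt; interior L_c = 77 − 24 = 53, R_n = 142.56 kN/bolt. φR_n = 0.75 × (1×55.08 + 1×142.56) = 148.2 kN.
Block shear: shear path 1×[29+1×77] = 1×106 mm, A_gv = 636, A_nv = 1×(106 − 1.5×26)×6 = 402 mm²; tension to near edge: (34 − 0.5×26)×6 = 126 mm². R_n = min(0.6×450×402, 0.6×345×636) + 1.0×450×126 = min(108.54, 131.65) + 56.7 = 165.24 kN. φR_n = 0.75 × 165.24 = 123.9 kN.
Tension rupture (net): A_n = (143 − 1×26)×6 = 702 mm² (U = 1.0, A_e = A_n). φR_n = 0.75 × 450 × 702 = 236.9 kN.
Tension yield (gross): A_g = 143×6 = 858 mm². φR_n = 0.90 × 345 × 858 = 266.4 kN.
Governing: min(424.2, 148.2, 123.9, 236.9, 266.4) = 123.9 kN → block shear.

123.9 kN (block shear governs)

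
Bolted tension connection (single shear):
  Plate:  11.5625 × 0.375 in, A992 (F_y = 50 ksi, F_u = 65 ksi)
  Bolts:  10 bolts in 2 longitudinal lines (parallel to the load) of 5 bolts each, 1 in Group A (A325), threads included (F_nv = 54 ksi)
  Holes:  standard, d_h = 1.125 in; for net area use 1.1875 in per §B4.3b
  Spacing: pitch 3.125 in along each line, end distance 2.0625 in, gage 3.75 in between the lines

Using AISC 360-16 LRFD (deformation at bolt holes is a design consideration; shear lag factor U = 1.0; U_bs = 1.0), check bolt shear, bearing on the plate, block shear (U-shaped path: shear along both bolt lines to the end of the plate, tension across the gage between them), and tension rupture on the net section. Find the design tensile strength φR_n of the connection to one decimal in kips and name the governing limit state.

168.0 kips (net-section rupture governs)

Bolt shear: A_b = π(1)²/4 = 0.7854 in². φR_n = 0.75 × 54 × 0.7854 × 10 × 1 = 318.1 kips.
Bearing (0.375 in plate, F_u = 65 ksi): end bolts L_c = 2.0625 − 1.125/2 = 1.5, R_n = min(1.2×1.5×0.375×65, 2.4×1×0.375×65) = 43.875 kips/bolt; interior L_c = 3.125 − 1.125 = 2, R_n = 58.5 kips/bolt. φR_n = 0.75 × (2×43.875 + 8×58.5) = 416.8 kips.
Block shear: shear path 2×[2.0625+4×3.125] = 2×14.5625 in, A_gv = 10.922, A_nv = 2×(14.5625 − 4.5×1.1875)×0.375 = 6.9141 in²; tension across gage: (3.75 − 1×1.1875)×0.375 = 0.96094 in². R_n = min(0.6×65×6.9141, 0.6×50×10.922) + 1.0×65×0.96094 = min(269.65, 327.66) + 62.461 = 332.11 kips. φR_n = 0.75 × 332.11 = 249.1 kips.
Tension rupture (net): A_n = (11.5625 − 2×1.1875)×0.375 = 3.4453 in² (U = 1.0, A_e = A_n). φR_n = 0.75 × 65 × 3.4453 = 168.0 kips.
Governing: min(318.1, 416.8, 249.1, 168.0) = 168.0 kips → net-section rupture.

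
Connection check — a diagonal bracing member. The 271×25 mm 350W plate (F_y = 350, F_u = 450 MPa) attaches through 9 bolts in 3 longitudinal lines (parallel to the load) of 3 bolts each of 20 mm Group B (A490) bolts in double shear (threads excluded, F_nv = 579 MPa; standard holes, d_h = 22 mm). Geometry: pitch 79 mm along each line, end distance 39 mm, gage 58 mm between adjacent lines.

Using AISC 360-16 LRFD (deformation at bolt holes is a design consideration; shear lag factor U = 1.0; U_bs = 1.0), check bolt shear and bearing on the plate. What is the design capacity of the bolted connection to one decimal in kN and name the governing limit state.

Bolt shear: A_b = π(20)²/4 = 314.16 mm². φR_n = 0.75 × 579 × 314.16 × 9 × 2 = 2455.6 kN.
Bearing (25 mm plate, F_u = 450 MPa): end bolts L_c = 39 − 22/2 = 28, R_n = min(1.2×28×25×450, 2.4×20×25×450) = 378 kN/bolt; interior L_c = 79 − 22 = 57, R_n = 540 kN/bolt. φR_n = 0.75 × (3×378 + 6×540) = 3280.5 kN.
Governing: min(2455.6, 3280.5) = 2455.6 kN → bolt shear.

2455.6 kN (bolt shear governs)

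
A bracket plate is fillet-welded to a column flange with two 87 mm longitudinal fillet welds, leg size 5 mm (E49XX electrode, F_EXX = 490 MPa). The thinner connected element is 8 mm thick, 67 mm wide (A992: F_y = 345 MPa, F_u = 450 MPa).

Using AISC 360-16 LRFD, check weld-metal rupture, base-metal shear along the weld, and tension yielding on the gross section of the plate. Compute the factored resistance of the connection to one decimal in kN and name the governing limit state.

Weld metal: throat = 0.707×5 = 3.535 mm, L = 2×87 = 174 mm. φR_n = 0.75 × 0.6 × 490 × 3.535 × 174 = 135.6 kN.
Base metal shear (8 mm plate): yield φR_n = 1.0×0.6×345×8×174 = 288.1 kN; rupture φR_n = 0.75×0.6×450×8×174 = 281.9 kN; take 281.9 kN (rupture).
Tension yield (gross): A_g = 67×8 = 536 mm². φR_n = 0.90 × 345 × 536 = 166.4 kN.
Governing: min(135.6, 281.9, 166.4) = 135.6 kN → weld metal.

135.6 kN (weld metal governs)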